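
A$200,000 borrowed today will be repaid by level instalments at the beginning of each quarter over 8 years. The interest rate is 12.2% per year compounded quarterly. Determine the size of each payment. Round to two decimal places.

A$9,583.88

Level annuity due; solve PV = PMT × [(1 − (1+r)^−n)/r] × (1+r) for PMT.
Periodic rate r = 0.122/4 per quarter; n is counted in quarters.
With n = 32: PMT = 200,000 / ([(1 − (1+r)^−n)/r] × (1+r)) = A$9,583.88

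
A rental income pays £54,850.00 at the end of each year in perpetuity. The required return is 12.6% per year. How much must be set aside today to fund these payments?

£435,317.46

Periodic rate r = 0.126 per year.
Level perpetuity: PV = PMT / r = 54,850 / (0.126) = £435,317.46.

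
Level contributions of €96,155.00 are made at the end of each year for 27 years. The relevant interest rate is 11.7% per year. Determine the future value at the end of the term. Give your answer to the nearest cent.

This is an ordinary annuity: 27 deposits of €96,155.00 at the end of each year.
Periodic rate r = 0.117 per year.
FV = PMT × [((1+r)^n − 1)/r] = 96,155 × [(1+r)^27 − 1] / r = €15,479,441.55

€15,479,441.55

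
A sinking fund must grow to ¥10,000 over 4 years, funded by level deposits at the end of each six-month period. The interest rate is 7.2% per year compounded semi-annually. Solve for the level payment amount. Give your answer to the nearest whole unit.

Level ordinary annuity; solve FV = PMT × [((1+r)^n − 1)/r] for PMT.
Periodic rate r = 0.072/2 per half-year; n is counted in half-years.
With n = 8: PMT = 10,000 / ([((1+r)^n − 1)/r]) = ¥1,101

¥1,101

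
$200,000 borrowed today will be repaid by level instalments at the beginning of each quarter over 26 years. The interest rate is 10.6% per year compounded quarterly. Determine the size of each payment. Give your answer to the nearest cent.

Level annuity due; solve PV = PMT × [(1 − (1+r)^−n)/r] × (1+r) for PMT.
Periodic rate r = 0.106/4 per quarter; n is counted in quarters.
With n = 104: PMT = 200,000 / ([(1 − (1+r)^−n)/r] × (1+r)) = $5,527.24

$5,527.24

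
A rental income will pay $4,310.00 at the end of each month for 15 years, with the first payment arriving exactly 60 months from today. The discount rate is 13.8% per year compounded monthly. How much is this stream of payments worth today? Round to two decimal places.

$166,519.60

Ordinary annuity of 180 payments, first payment at period 60.
Periodic rate r = 0.138/12 per month; n is counted in months.
The ordinary-annuity PV formula values the stream one period before the first payment (period 59); discount that back 59 periods:
PV₀ = 4,310 × [1 − (1+r)^−180] / r × (1+r)^−59 = $166,519.60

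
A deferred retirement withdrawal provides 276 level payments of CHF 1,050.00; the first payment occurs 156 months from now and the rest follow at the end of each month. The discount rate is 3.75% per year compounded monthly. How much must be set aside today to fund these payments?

Ordinary annuity of 276 payments, first payment at period 156.
Periodic rate r = 0.0375/12 per month; n is counted in months.
The ordinary-annuity PV formula values the stream one period before the first payment (period 155); discount that back 155 periods:
PV₀ = 1,050 × [1 − (1+r)^−276] / r × (1+r)^−155 = CHF 119,598.94

CHF 119,598.94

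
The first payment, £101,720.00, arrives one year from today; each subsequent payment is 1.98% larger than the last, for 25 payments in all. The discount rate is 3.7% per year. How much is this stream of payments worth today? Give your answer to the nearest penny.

£2,020,955.44

Periodic rate r = 0.037 per year.
Growing ordinary annuity: PV = PMT₁ × [1 − ((1+g)/(1+r))^n] / (r − g) = 101,720 × [1 − ((1+0.0198)/(1+r))^25] / (r − 0.0198) = £2,020,955.44.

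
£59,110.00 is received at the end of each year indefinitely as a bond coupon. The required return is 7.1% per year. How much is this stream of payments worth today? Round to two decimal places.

£832,535.21

Periodic rate r = 0.071 per year.
Level perpetuity: PV = PMT / r = 59,110 / (0.071) = £832,535.21.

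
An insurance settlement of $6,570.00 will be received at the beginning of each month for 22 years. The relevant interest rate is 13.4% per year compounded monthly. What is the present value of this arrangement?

This is an annuity due: 264 payments of $6,570.00 at the beginning of each month.
Periodic rate r = 0.134/12 per month; n is counted in months.
PV = PMT × [(1 − (1+r)^−n)/r] × (1+r) = 6,570 × [1 − (1+r)^−264] / r × (1+r) = $563,213.55

$563,213.55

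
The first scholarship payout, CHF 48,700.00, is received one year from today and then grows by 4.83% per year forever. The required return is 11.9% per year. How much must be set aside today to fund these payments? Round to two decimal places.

Periodic rate r = 0.119 per year.
Growing perpetuity (Gordon): PV = PMT₁ / (r − g) = 48,700 / (r − 0.0483) = CHF 688,826.03.

CHF 688,826.03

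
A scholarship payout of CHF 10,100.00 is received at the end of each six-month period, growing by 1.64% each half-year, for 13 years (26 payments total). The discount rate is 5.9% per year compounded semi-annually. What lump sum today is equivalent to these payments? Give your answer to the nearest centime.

Periodic rate r = 0.059/2 per half-year; n is counted in half-years.
Growing ordinary annuity: PV = PMT₁ × [1 − ((1+g)/(1+r))^n] / (r − g) = 10,100 × [1 − ((1+0.0164)/(1+r))^26] / (r − 0.0164) = CHF 218,347.65.

CHF 218,347.65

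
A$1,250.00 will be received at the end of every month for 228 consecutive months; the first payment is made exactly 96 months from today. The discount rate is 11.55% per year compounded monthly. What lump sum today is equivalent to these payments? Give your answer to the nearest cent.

Ordinary annuity of 228 payments, first payment at period 96.
Periodic rate r = 0.1155/12 per month; n is counted in months.
The ordinary-annuity PV formula values the stream one period before the first payment (period 95); discount that back 95 periods:
PV₀ = 1,250 × [1 − (1+r)^−228] / r × (1+r)^−95 = A$46,390.03

A$46,390.03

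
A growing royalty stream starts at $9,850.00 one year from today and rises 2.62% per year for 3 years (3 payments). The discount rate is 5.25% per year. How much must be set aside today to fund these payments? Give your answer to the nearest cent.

$27,380.29

Periodic rate r = 0.0525 per year.
Growing ordinary annuity: PV = PMT₁ × [1 − ((1+g)/(1+r))^n] / (r − g) = 9,850 × [1 − ((1+0.0262)/(1+r))^3] / (r − 0.0262) = $27,380.29.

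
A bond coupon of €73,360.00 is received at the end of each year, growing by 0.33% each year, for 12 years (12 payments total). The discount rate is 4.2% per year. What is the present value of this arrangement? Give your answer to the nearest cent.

€691,942.67

Periodic rate r = 0.042 per year.
Growing ordinary annuity: PV = PMT₁ × [1 − ((1+g)/(1+r))^n] / (r − g) = 73,360 × [1 − ((1+0.0033)/(1+r))^12] / (r − 0.0033) = €691,942.67.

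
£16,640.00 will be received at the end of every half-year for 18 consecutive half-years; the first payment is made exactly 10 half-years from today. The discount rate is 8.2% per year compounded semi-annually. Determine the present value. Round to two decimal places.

Ordinary annuity of 18 payments, first payment at period 10.
Periodic rate r = 0.082/2 per half-year; n is counted in half-years.
The ordinary-annuity PV formula values the stream one period before the first payment (period 9); discount that back 9 periods:
PV₀ = 16,640 × [1 − (1+r)^−18] / r × (1+r)^−9 = £145,540.35

£145,540.35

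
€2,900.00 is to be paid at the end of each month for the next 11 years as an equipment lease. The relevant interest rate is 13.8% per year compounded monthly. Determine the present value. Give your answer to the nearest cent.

€196,429.28

This is an ordinary annuity: 132 payments of €2,900.00 at the end of each month.
Periodic rate r = 0.138/12 per month; n is counted in months.
PV = PMT × [(1 − (1+r)^−n)/r] = 2,900 × [1 − (1+r)^−132] / r = €196,429.28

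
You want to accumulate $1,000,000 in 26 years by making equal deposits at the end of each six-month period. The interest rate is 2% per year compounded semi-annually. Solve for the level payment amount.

Level ordinary annuity; solve FV = PMT × [((1+r)^n − 1)/r] for PMT.
Periodic rate r = 0.02/2 per half-year; n is counted in half-years.
With n = 52: PMT = 1,000,000 / ([((1+r)^n − 1)/r]) = $14,756.03

$14,756.03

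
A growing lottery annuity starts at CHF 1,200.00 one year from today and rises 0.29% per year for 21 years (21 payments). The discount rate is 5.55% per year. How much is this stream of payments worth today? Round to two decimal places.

Periodic rate r = 0.0555 per year.
Growing ordinary annuity: PV = PMT₁ × [1 − ((1+g)/(1+r))^n] / (r − g) = 1,200 × [1 − ((1+0.0029)/(1+r))^21] / (r − 0.0029) = CHF 15,015.70.

CHF 15,015.70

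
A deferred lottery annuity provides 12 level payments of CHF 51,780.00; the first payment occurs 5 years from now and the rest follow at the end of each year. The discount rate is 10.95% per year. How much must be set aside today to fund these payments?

Ordinary annuity of 12 payments, first payment at period 5.
Periodic rate r = 0.1095 per year.
The ordinary-annuity PV formula values the stream one period before the first payment (period 4); discount that back 4 periods:
PV₀ = 51,780 × [1 − (1+r)^−12] / r × (1+r)^−4 = CHF 222,377.24

CHF 222,377.24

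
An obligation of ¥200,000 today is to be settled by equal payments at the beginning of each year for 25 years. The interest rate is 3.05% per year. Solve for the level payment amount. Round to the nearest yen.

¥11,208

Level annuity due; solve PV = PMT × [(1 − (1+r)^−n)/r] × (1+r) for PMT.
Periodic rate r = 0.0305 per year.
With n = 25: PMT = 200,000 / ([(1 − (1+r)^−n)/r] × (1+r)) = ¥11,208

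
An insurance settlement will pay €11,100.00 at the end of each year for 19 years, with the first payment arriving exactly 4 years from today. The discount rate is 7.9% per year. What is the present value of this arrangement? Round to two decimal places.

Ordinary annuity of 19 payments, first payment at period 4.
Periodic rate r = 0.079 per year.
The ordinary-annuity PV formula values the stream one period before the first payment (period 3); discount that back 3 periods:
PV₀ = 11,100 × [1 − (1+r)^−19] / r × (1+r)^−3 = €85,471.94

€85,471.94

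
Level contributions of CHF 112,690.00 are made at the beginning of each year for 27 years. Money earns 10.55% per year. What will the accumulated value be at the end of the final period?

This is an annuity due: 27 deposits of CHF 112,690.00 at the beginning of each year.
Periodic rate r = 0.1055 per year.
FV = PMT × [((1+r)^n − 1)/r] × (1+r) = 112,690 × [(1+r)^27 − 1] / r × (1+r) = CHF 16,531,575.53

CHF 16,531,575.53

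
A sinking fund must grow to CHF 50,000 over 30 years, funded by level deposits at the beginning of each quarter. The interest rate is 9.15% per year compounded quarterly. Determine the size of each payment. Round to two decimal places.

CHF 79.36

Level annuity due; solve FV = PMT × [((1+r)^n − 1)/r] × (1+r) for PMT.
Periodic rate r = 0.0915/4 per quarter; n is counted in quarters.
With n = 120: PMT = 50,000 / ([((1+r)^n − 1)/r] × (1+r)) = CHF 79.36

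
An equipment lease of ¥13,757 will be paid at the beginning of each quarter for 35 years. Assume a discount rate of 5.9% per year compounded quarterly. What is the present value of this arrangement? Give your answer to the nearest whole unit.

¥824,586

This is an annuity due: 140 payments of ¥13,757 at the beginning of each quarter.
Periodic rate r = 0.059/4 per quarter; n is counted in quarters.
PV = PMT × [(1 − (1+r)^−n)/r] × (1+r) = 13,757 × [1 − (1+r)^−140] / r × (1+r) = ¥824,586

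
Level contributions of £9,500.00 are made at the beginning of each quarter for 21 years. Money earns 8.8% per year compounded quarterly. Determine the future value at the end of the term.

This is an annuity due: 84 deposits of £9,500.00 at the beginning of each quarter.
Periodic rate r = 0.088/4 per quarter; n is counted in quarters.
FV = PMT × [((1+r)^n − 1)/r] × (1+r) = 9,500 × [(1+r)^84 − 1] / r × (1+r) = £2,304,217.34

£2,304,217.34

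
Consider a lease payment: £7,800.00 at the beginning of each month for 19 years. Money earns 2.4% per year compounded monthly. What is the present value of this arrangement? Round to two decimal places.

This is an annuity due: 228 payments of £7,800.00 at the beginning of each month.
Periodic rate r = 0.024/12 per month; n is counted in months.
PV = PMT × [(1 − (1+r)^−n)/r] × (1+r) = 7,800 × [1 − (1+r)^−228] / r × (1+r) = £1,429,854.11

£1,429,854.11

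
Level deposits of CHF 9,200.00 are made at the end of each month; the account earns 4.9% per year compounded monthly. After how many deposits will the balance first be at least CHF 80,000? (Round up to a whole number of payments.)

Periodic rate r = 0.049/12 per month; n is counted in months.
Ordinary annuity FV: 80,000 = 9,200 × [((1+r)^n − 1)/r].
(1+r)^n = 1 + 80,000 × r / 9,200, so n = ln(1 + 80,000·r/9,200) / ln(1+r) = 8.56.
Round up to a whole number of payments: n = 9.

9 payments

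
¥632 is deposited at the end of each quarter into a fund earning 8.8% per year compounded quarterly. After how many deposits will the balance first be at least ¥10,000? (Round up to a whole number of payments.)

14 payments

Periodic rate r = 0.088/4 per quarter; n is counted in quarters.
Ordinary annuity FV: 10,000 = 632 × [((1+r)^n − 1)/r].
(1+r)^n = 1 + 10,000 × r / 632, so n = ln(1 + 10,000·r/632) / ln(1+r) = 13.73.
Round up to a whole number of payments: n = 14.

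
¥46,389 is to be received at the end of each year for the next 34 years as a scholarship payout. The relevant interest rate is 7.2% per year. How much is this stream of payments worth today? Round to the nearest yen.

¥583,693

This is an ordinary annuity: 34 payments of ¥46,389 at the end of each year.
Periodic rate r = 0.072 per year.
PV = PMT × [(1 − (1+r)^−n)/r] = 46,389 × [1 − (1+r)^−34] / r = ¥583,693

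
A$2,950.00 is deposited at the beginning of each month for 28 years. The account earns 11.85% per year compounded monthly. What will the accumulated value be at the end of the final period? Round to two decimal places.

A$7,891,887.09

This is an annuity due: 336 deposits of A$2,950.00 at the beginning of each month.
Periodic rate r = 0.1185/12 per month; n is counted in months.
FV = PMT × [((1+r)^n − 1)/r] × (1+r) = 2,950 × [(1+r)^336 − 1] / r × (1+r) = A$7,891,887.09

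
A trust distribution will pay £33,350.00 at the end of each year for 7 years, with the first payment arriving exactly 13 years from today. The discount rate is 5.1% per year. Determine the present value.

£105,851.58

Ordinary annuity of 7 payments, first payment at period 13.
Periodic rate r = 0.051 per year.
The ordinary-annuity PV formula values the stream one period before the first payment (period 12); discount that back 12 periods:
PV₀ = 33,350 × [1 − (1+r)^−7] / r × (1+r)^−12 = £105,851.58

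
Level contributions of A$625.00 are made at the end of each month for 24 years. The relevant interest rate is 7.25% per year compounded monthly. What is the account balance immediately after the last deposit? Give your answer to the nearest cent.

This is an ordinary annuity: 288 deposits of A$625.00 at the end of each month.
Periodic rate r = 0.0725/12 per month; n is counted in months.
FV = PMT × [((1+r)^n − 1)/r] = 625 × [(1+r)^288 − 1] / r = A$482,854.63

A$482,854.63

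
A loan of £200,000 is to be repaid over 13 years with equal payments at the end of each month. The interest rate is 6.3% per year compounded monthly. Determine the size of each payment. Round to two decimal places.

Level ordinary annuity; solve PV = PMT × [(1 − (1+r)^−n)/r] for PMT.
Periodic rate r = 0.063/12 per month; n is counted in months.
With n = 156: PMT = 200,000 / ([(1 − (1+r)^−n)/r]) = £1,881.11

£1,881.11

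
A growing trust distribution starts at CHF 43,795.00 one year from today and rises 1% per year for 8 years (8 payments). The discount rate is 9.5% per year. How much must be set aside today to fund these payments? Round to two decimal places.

CHF 245,297.53

Periodic rate r = 0.095 per year.
Growing ordinary annuity: PV = PMT₁ × [1 − ((1+g)/(1+r))^n] / (r − g) = 43,795 × [1 − ((1+0.01)/(1+r))^8] / (r − 0.01) = CHF 245,297.53.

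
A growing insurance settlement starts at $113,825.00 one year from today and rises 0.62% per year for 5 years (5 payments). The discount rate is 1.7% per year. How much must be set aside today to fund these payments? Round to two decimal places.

Periodic rate r = 0.017 per year.
Growing ordinary annuity: PV = PMT₁ × [1 − ((1+g)/(1+r))^n] / (r − g) = 113,825 × [1 − ((1+0.0062)/(1+r))^5] / (r − 0.0062) = $547,851.60.

$547,851.60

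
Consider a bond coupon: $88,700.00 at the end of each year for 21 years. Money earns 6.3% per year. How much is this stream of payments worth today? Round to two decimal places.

$1,017,649.12

This is an ordinary annuity: 21 payments of $88,700.00 at the end of each year.
Periodic rate r = 0.063 per year.
PV = PMT × [(1 − (1+r)^−n)/r] = 88,700 × [1 − (1+r)^−21] / r = $1,017,649.12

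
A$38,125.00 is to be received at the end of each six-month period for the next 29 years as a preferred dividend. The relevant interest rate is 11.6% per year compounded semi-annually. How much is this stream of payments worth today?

This is an ordinary annuity: 58 payments of A$38,125.00 at the end of each six-month period.
Periodic rate r = 0.116/2 per half-year; n is counted in half-years.
PV = PMT × [(1 − (1+r)^−n)/r] = 38,125 × [1 − (1+r)^−58] / r = A$632,346.40

A$632,346.40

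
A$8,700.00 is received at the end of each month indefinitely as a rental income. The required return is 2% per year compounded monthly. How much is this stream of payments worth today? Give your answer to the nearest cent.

Periodic rate r = 0.02/12 per month.
Level perpetuity: PV = PMT / r = 8,700 / (0.02/12) = A$5,220,000.00.

A$5,220,000.00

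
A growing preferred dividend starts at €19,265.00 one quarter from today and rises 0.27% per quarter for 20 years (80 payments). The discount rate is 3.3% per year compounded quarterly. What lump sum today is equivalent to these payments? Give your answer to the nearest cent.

€1,239,147.63

Periodic rate r = 0.033/4 per quarter; n is counted in quarters.
Growing ordinary annuity: PV = PMT₁ × [1 − ((1+g)/(1+r))^n] / (r − g) = 19,265 × [1 − ((1+0.0027)/(1+r))^80] / (r − 0.0027) = €1,239,147.63.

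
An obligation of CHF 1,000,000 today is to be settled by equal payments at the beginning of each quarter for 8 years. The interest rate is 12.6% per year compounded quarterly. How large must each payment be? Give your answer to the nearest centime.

CHF 48,524.51

Level annuity due; solve PV = PMT × [(1 − (1+r)^−n)/r] × (1+r) for PMT.
Periodic rate r = 0.126/4 per quarter; n is counted in quarters.
With n = 32: PMT = 1,000,000 / ([(1 − (1+r)^−n)/r] × (1+r)) = CHF 48,524.51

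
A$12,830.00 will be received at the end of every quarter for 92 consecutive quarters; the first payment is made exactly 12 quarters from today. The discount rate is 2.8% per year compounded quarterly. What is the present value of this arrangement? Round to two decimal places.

A$803,982.01

Ordinary annuity of 92 payments, first payment at period 12.
Periodic rate r = 0.028/4 per quarter; n is counted in quarters.
The ordinary-annuity PV formula values the stream one period before the first payment (period 11); discount that back 11 periods:
PV₀ = 12,830 × [1 − (1+r)^−92] / r × (1+r)^−11 = A$803,982.01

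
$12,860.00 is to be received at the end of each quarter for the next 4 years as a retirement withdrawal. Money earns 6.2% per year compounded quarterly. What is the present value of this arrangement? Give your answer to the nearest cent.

This is an ordinary annuity: 16 payments of $12,860.00 at the end of each quarter.
Periodic rate r = 0.062/4 per quarter; n is counted in quarters.
PV = PMT × [(1 − (1+r)^−n)/r] = 12,860 × [1 − (1+r)^−16] / r = $180,997.54

$180,997.54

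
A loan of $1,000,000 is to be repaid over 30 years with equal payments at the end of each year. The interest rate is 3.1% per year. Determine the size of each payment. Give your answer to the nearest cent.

Level ordinary annuity; solve PV = PMT × [(1 − (1+r)^−n)/r] for PMT.
Periodic rate r = 0.031 per year.
With n = 30: PMT = 1,000,000 / ([(1 − (1+r)^−n)/r]) = $51,680.95

$51,680.95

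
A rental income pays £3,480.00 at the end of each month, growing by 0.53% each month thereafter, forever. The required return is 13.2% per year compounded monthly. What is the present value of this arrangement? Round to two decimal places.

Periodic rate r = 0.132/12 per month.
Growing perpetuity (Gordon): PV = PMT₁ / (r − g) = 3,480 / (r − 0.0053) = £610,526.32.

£610,526.32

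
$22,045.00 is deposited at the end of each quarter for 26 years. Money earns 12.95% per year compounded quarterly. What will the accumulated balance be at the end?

This is an ordinary annuity: 104 deposits of $22,045.00 at the end of each quarter.
Periodic rate r = 0.1295/4 per quarter; n is counted in quarters.
FV = PMT × [((1+r)^n − 1)/r] = 22,045 × [(1+r)^104 − 1] / r = $18,034,432.03

$18,034,432.03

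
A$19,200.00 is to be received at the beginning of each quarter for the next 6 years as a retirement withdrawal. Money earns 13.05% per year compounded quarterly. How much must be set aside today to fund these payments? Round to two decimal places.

This is an annuity due: 24 payments of A$19,200.00 at the beginning of each quarter.
Periodic rate r = 0.1305/4 per quarter; n is counted in quarters.
PV = PMT × [(1 − (1+r)^−n)/r] × (1+r) = 19,200 × [1 − (1+r)^−24] / r × (1+r) = A$326,470.27

A$326,470.27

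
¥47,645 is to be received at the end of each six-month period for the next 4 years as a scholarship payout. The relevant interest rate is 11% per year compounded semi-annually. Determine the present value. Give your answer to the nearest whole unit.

¥301,810

This is an ordinary annuity: 8 payments of ¥47,645 at the end of each six-month period.
Periodic rate r = 0.11/2 per half-year; n is counted in half-years.
PV = PMT × [(1 − (1+r)^−n)/r] = 47,645 × [1 − (1+r)^−8] / r = ¥301,810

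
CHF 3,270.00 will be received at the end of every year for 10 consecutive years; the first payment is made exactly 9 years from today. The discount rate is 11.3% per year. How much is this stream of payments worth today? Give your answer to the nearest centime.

CHF 8,076.10

Ordinary annuity of 10 payments, first payment at period 9.
Periodic rate r = 0.113 per year.
The ordinary-annuity PV formula values the stream one period before the first payment (period 8); discount that back 8 periods:
PV₀ = 3,270 × [1 − (1+r)^−10] / r × (1+r)^−8 = CHF 8,076.10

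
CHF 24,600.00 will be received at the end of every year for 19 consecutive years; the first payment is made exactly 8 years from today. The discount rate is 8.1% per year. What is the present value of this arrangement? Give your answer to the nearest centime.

CHF 135,978.85

Ordinary annuity of 19 payments, first payment at period 8.
Periodic rate r = 0.081 per year.
The ordinary-annuity PV formula values the stream one period before the first payment (period 7); discount that back 7 periods:
PV₀ = 24,600 × [1 − (1+r)^−19] / r × (1+r)^−7 = CHF 135,978.85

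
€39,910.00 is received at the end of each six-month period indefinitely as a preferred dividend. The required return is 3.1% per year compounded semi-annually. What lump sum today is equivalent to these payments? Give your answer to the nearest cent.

€2,574,838.71

Periodic rate r = 0.031/2 per half-year.
Level perpetuity: PV = PMT / r = 39,910 / (0.031/2) = €2,574,838.71.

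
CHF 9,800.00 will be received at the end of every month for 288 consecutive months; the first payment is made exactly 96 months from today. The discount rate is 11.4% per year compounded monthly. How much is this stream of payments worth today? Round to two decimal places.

Ordinary annuity of 288 payments, first payment at period 96.
Periodic rate r = 0.114/12 per month; n is counted in months.
The ordinary-annuity PV formula values the stream one period before the first payment (period 95); discount that back 95 periods:
PV₀ = 9,800 × [1 − (1+r)^−288] / r × (1+r)^−95 = CHF 392,555.64

CHF 392,555.64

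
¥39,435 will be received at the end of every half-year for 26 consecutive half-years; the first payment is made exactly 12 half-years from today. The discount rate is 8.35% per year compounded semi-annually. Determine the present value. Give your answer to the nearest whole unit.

Ordinary annuity of 26 payments, first payment at period 12.
Periodic rate r = 0.0835/2 per half-year; n is counted in half-years.
The ordinary-annuity PV formula values the stream one period before the first payment (period 11); discount that back 11 periods:
PV₀ = 39,435 × [1 − (1+r)^−26] / r × (1+r)^−11 = ¥394,361

¥394,361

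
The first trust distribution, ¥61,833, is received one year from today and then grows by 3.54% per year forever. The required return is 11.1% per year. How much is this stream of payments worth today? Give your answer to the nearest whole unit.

¥817,897

Periodic rate r = 0.111 per year.
Growing perpetuity (Gordon): PV = PMT₁ / (r − g) = 61,833 / (r − 0.0354) = ¥817,897.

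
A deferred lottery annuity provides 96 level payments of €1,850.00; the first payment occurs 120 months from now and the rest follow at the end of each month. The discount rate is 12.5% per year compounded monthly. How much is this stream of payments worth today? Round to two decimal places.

€32,611.48

Ordinary annuity of 96 payments, first payment at period 120.
Periodic rate r = 0.125/12 per month; n is counted in months.
The ordinary-annuity PV formula values the stream one period before the first payment (period 119); discount that back 119 periods:
PV₀ = 1,850 × [1 − (1+r)^−96] / r × (1+r)^−119 = €32,611.48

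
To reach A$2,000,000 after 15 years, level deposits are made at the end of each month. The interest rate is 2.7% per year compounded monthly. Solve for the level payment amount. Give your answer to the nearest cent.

Level ordinary annuity; solve FV = PMT × [((1+r)^n − 1)/r] for PMT.
Periodic rate r = 0.027/12 per month; n is counted in months.
With n = 180: PMT = 2,000,000 / ([((1+r)^n − 1)/r]) = A$9,024.90

A$9,024.90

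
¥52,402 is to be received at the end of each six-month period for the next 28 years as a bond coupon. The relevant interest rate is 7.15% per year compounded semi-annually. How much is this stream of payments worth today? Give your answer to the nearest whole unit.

¥1,260,771

This is an ordinary annuity: 56 payments of ¥52,402 at the end of each six-month period.
Periodic rate r = 0.0715/2 per half-year; n is counted in half-years.
PV = PMT × [(1 − (1+r)^−n)/r] = 52,402 × [1 − (1+r)^−56] / r = ¥1,260,771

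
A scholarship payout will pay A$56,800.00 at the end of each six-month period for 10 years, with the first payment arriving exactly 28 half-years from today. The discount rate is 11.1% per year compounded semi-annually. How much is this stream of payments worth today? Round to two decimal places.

A$157,238.21

Ordinary annuity of 20 payments, first payment at period 28.
Periodic rate r = 0.111/2 per half-year; n is counted in half-years.
The ordinary-annuity PV formula values the stream one period before the first payment (period 27); discount that back 27 periods:
PV₀ = 56,800 × [1 − (1+r)^−20] / r × (1+r)^−27 = A$157,238.21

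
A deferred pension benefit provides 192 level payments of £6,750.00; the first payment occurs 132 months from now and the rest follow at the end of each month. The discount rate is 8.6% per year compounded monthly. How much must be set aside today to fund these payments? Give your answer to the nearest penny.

£275,771.03

Ordinary annuity of 192 payments, first payment at period 132.
Periodic rate r = 0.086/12 per month; n is counted in months.
The ordinary-annuity PV formula values the stream one period before the first payment (period 131); discount that back 131 periods:
PV₀ = 6,750 × [1 − (1+r)^−192] / r × (1+r)^−131 = £275,771.03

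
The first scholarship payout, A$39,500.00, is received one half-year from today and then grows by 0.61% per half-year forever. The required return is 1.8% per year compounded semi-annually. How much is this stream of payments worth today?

A$13,620,689.66

Periodic rate r = 0.018/2 per half-year.
Growing perpetuity (Gordon): PV = PMT₁ / (r − g) = 39,500 / (r − 0.0061) = A$13,620,689.66.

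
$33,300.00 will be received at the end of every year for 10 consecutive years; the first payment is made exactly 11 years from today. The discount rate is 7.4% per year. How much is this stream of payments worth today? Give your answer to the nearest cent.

Ordinary annuity of 10 payments, first payment at period 11.
Periodic rate r = 0.074 per year.
The ordinary-annuity PV formula values the stream one period before the first payment (period 10); discount that back 10 periods:
PV₀ = 33,300 × [1 − (1+r)^−10] / r × (1+r)^−10 = $112,452.54

$112,452.54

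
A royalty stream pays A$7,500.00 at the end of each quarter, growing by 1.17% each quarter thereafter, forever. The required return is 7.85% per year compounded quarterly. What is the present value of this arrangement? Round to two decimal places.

A$946,372.24

Periodic rate r = 0.0785/4 per quarter.
Growing perpetuity (Gordon): PV = PMT₁ / (r − g) = 7,500 / (r − 0.0117) = A$946,372.24.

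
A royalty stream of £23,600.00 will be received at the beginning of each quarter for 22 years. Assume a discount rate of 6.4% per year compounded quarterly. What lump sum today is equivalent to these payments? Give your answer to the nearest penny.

£1,127,885.62

This is an annuity due: 88 payments of £23,600.00 at the beginning of each quarter.
Periodic rate r = 0.064/4 per quarter; n is counted in quarters.
PV = PMT × [(1 − (1+r)^−n)/r] × (1+r) = 23,600 × [1 − (1+r)^−88] / r × (1+r) = £1,127,885.62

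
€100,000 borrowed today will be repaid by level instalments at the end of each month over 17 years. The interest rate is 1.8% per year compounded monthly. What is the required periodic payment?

€569.38

Level ordinary annuity; solve PV = PMT × [(1 − (1+r)^−n)/r] for PMT.
Periodic rate r = 0.018/12 per month; n is counted in months.
With n = 204: PMT = 100,000 / ([(1 − (1+r)^−n)/r]) = €569.38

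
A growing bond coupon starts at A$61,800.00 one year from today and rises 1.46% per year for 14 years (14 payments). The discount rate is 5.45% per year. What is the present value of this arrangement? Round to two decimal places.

A$646,280.32

Periodic rate r = 0.0545 per year.
Growing ordinary annuity: PV = PMT₁ × [1 − ((1+g)/(1+r))^n] / (r − g) = 61,800 × [1 − ((1+0.0146)/(1+r))^14] / (r − 0.0146) = A$646,280.32.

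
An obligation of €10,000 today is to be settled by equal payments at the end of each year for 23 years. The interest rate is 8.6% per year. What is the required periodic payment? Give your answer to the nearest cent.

Level ordinary annuity; solve PV = PMT × [(1 − (1+r)^−n)/r] for PMT.
Periodic rate r = 0.086 per year.
With n = 23: PMT = 10,000 / ([(1 − (1+r)^−n)/r]) = €1,011.69

€1,011.69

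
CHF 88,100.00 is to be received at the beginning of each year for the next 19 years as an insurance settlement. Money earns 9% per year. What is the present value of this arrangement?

CHF 859,470.57

This is an annuity due: 19 payments of CHF 88,100.00 at the beginning of each year.
Periodic rate r = 0.09 per year.
PV = PMT × [(1 − (1+r)^−n)/r] × (1+r) = 88,100 × [1 − (1+r)^−19] / r × (1+r) = CHF 859,470.57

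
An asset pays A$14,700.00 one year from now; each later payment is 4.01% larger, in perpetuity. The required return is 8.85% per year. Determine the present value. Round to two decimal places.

Periodic rate r = 0.0885 per year.
Growing perpetuity (Gordon): PV = PMT₁ / (r − g) = 14,700 / (r − 0.0401) = A$303,719.01.

A$303,719.01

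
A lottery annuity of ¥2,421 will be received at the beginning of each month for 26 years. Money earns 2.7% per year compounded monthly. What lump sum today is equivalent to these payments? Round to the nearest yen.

This is an annuity due: 312 payments of ¥2,421 at the beginning of each month.
Periodic rate r = 0.027/12 per month; n is counted in months.
PV = PMT × [(1 − (1+r)^−n)/r] × (1+r) = 2,421 × [1 − (1+r)^−312] / r × (1+r) = ¥543,541

¥543,541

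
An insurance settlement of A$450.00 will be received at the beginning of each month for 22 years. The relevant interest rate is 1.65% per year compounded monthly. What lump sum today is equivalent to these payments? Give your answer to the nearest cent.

A$99,706.40

This is an annuity due: 264 payments of A$450.00 at the beginning of each month.
Periodic rate r = 0.0165/12 per month; n is counted in months.
PV = PMT × [(1 − (1+r)^−n)/r] × (1+r) = 450 × [1 − (1+r)^−264] / r × (1+r) = A$99,706.40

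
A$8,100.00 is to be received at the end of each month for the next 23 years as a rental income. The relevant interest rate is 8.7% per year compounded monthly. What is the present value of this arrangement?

A$965,095.98

This is an ordinary annuity: 276 payments of A$8,100.00 at the end of each month.
Periodic rate r = 0.087/12 per month; n is counted in months.
PV = PMT × [(1 − (1+r)^−n)/r] = 8,100 × [1 − (1+r)^−276] / r = A$965,095.98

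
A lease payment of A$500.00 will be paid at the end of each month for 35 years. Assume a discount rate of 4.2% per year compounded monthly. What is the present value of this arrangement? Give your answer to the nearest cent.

A$109,926.24

This is an ordinary annuity: 420 payments of A$500.00 at the end of each month.
Periodic rate r = 0.042/12 per month; n is counted in months.
PV = PMT × [(1 − (1+r)^−n)/r] = 500 × [1 − (1+r)^−420] / r = A$109,926.24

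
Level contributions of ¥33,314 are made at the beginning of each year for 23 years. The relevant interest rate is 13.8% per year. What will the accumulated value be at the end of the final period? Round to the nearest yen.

This is an annuity due: 23 deposits of ¥33,314 at the beginning of each year.
Periodic rate r = 0.138 per year.
FV = PMT × [((1+r)^n − 1)/r] × (1+r) = 33,314 × [(1+r)^23 − 1] / r × (1+r) = ¥5,097,602

¥5,097,602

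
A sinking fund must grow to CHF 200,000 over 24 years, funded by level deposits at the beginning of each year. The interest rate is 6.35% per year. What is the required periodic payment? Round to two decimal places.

CHF 3,530.67

Level annuity due; solve FV = PMT × [((1+r)^n − 1)/r] × (1+r) for PMT.
Periodic rate r = 0.0635 per year.
With n = 24: PMT = 200,000 / ([((1+r)^n − 1)/r] × (1+r)) = CHF 3,530.67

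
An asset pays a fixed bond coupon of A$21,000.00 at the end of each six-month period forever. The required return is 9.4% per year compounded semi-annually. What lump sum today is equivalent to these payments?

A$446,808.51

Periodic rate r = 0.094/2 per half-year.
Level perpetuity: PV = PMT / r = 21,000 / (0.094/2) = A$446,808.51.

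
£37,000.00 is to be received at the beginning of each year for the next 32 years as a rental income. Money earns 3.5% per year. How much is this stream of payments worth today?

This is an annuity due: 32 payments of £37,000.00 at the beginning of each year.
Periodic rate r = 0.035 per year.
PV = PMT × [(1 − (1+r)^−n)/r] × (1+r) = 37,000 × [1 − (1+r)^−32] / r × (1+r) = £730,242.20

£730,242.20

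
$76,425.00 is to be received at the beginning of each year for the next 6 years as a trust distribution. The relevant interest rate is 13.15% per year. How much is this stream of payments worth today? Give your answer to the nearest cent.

$344,248.51

This is an annuity due: 6 payments of $76,425.00 at the beginning of each year.
Periodic rate r = 0.1315 per year.
PV = PMT × [(1 − (1+r)^−n)/r] × (1+r) = 76,425 × [1 − (1+r)^−6] / r × (1+r) = $344,248.51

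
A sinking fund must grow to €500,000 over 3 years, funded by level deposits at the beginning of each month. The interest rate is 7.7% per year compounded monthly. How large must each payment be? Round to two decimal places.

Level annuity due; solve FV = PMT × [((1+r)^n − 1)/r] × (1+r) for PMT.
Periodic rate r = 0.077/12 per month; n is counted in months.
With n = 36: PMT = 500,000 / ([((1+r)^n − 1)/r] × (1+r)) = €12,311.74

€12,311.74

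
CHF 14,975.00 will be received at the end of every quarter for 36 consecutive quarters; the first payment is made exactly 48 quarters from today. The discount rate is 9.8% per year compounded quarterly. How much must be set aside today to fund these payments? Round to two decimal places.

CHF 113,966.96

Ordinary annuity of 36 payments, first payment at period 48.
Periodic rate r = 0.098/4 per quarter; n is counted in quarters.
The ordinary-annuity PV formula values the stream one period before the first payment (period 47); discount that back 47 periods:
PV₀ = 14,975 × [1 − (1+r)^−36] / r × (1+r)^−47 = CHF 113,966.96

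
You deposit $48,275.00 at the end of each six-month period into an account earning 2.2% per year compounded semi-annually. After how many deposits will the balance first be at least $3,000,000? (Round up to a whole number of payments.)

Periodic rate r = 0.022/2 per half-year; n is counted in half-years.
Ordinary annuity FV: 3,000,000 = 48,275 × [((1+r)^n − 1)/r].
(1+r)^n = 1 + 3,000,000 × r / 48,275, so n = ln(1 + 3,000,000·r/48,275) / ln(1+r) = 47.62.
Round up to a whole number of payments: n = 48.

48 payments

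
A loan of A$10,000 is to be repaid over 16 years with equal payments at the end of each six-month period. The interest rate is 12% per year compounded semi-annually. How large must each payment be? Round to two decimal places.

Level ordinary annuity; solve PV = PMT × [(1 − (1+r)^−n)/r] for PMT.
Periodic rate r = 0.12/2 per half-year; n is counted in half-years.
With n = 32: PMT = 10,000 / ([(1 − (1+r)^−n)/r]) = A$710.02

A$710.02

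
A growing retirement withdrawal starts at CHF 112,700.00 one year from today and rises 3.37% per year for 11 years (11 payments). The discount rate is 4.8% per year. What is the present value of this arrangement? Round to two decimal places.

Periodic rate r = 0.048 per year.
Growing ordinary annuity: PV = PMT₁ × [1 − ((1+g)/(1+r))^n] / (r − g) = 112,700 × [1 − ((1+0.0337)/(1+r))^11] / (r − 0.0337) = CHF 1,105,430.12.

CHF 1,105,430.12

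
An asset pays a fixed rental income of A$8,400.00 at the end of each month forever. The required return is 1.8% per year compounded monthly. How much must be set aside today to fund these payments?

A$5,600,000.00

Periodic rate r = 0.018/12 per month.
Level perpetuity: PV = PMT / r = 8,400 / (0.018/12) = A$5,600,000.00.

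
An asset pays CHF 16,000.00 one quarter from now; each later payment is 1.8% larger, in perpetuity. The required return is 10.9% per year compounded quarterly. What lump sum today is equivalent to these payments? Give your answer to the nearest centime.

Periodic rate r = 0.109/4 per quarter.
Growing perpetuity (Gordon): PV = PMT₁ / (r − g) = 16,000 / (r − 0.018) = CHF 1,729,729.73.

CHF 1,729,729.73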